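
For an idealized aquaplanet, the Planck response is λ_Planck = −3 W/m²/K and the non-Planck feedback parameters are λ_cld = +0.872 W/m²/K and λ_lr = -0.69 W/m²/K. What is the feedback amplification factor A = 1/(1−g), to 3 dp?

Convert to gains: g_cld = 0.872/3 = 0.2907; g_lr = -0.69/3 = -0.23.
Total gain g = 0.0607.
A = 1/(1 − 0.0607) = 1.065.

1.065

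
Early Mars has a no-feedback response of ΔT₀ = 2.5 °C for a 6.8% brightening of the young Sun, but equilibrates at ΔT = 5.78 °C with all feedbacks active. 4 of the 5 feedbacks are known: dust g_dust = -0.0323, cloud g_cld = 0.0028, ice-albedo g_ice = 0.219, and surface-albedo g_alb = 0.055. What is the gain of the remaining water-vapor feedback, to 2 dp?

Amplification A = ΔT/ΔT₀ = 5.78/2.5 = 2.312.
Total gain g = 1 − 1/A = 1 − 1/2.312 = 0.5675.
Known gains sum to -0.0323 + 0.0028 + 0.219 + 0.055 = 0.2445.
g_wv = 0.5675 − 0.2445 = 0.32.

0.32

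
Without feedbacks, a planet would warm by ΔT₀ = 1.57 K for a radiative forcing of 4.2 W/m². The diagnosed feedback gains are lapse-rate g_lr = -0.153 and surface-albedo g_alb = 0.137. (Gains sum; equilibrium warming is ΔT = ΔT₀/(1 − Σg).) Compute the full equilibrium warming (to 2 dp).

1.55 K

Total gain g = -0.153 + 0.137 = -0.016.
Amplification A = 1/(1 + 0.016) = 0.9843.
ΔT = 1.57 × 0.9843 = 1.55 K.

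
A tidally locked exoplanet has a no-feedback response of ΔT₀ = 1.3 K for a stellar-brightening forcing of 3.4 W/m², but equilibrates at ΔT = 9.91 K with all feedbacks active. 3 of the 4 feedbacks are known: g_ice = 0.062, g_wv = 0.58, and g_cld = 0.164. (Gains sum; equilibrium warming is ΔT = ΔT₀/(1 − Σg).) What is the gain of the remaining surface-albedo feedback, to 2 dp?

Amplification A = ΔT/ΔT₀ = 9.91/1.3 = 7.623.
Total gain g = 1 − 1/A = 1 − 1/7.623 = 0.8688.
Known gains sum to 0.062 + 0.58 + 0.164 = 0.806.
g_alb = 0.8688 − 0.806 = 0.06.

0.06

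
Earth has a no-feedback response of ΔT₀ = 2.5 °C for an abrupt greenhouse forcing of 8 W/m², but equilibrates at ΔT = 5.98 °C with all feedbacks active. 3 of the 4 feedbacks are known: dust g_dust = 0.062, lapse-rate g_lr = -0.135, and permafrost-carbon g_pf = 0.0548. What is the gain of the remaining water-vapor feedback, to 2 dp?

Amplification A = ΔT/ΔT₀ = 5.98/2.5 = 2.392.
Total gain g = 1 − 1/A = 1 − 1/2.392 = 0.5819.
Known gains sum to 0.062 − 0.135 + 0.0548 = -0.0182.
g_wv = 0.5819 + 0.0182 = 0.60.

0.60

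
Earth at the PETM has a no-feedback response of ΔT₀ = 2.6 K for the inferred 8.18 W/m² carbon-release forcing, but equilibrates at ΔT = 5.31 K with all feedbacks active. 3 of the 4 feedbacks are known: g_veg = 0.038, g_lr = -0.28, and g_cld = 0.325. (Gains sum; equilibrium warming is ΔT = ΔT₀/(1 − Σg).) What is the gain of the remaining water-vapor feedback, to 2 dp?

Amplification A = ΔT/ΔT₀ = 5.31/2.6 = 2.042.
Total gain g = 1 − 1/A = 1 − 1/2.042 = 0.5103.
Known gains sum to 0.038 − 0.28 + 0.325 = 0.083.
g_wv = 0.5103 − 0.083 = 0.43.

0.43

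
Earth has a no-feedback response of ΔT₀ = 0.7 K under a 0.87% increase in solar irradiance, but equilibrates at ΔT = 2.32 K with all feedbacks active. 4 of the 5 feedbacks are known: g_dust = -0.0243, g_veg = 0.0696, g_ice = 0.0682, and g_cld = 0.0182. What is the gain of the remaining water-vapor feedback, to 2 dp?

0.57

Amplification A = ΔT/ΔT₀ = 2.32/0.7 = 3.314.
Total gain g = 1 − 1/A = 1 − 1/3.314 = 0.6982.
Known gains sum to -0.0243 + 0.0696 + 0.0682 + 0.0182 = 0.1317.
g_wv = 0.6982 − 0.1317 = 0.57.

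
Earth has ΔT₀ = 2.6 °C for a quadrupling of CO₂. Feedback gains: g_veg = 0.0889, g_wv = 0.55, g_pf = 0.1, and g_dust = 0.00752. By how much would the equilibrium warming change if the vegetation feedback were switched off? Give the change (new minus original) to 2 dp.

-2.66 °C

Original: g = 0.74642, ΔT = 2.6/(1−0.74642) = 10.2532 °C.
Without vegetation: g' = 0.65752, ΔT' = 2.6/(1−0.65752) = 7.5917 °C.
Change = 7.5917 − 10.2532 = -2.66 °C.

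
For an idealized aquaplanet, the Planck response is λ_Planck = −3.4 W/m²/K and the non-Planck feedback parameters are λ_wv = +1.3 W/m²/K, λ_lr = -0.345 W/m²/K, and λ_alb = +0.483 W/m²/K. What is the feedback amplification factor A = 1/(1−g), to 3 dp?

Convert to gains: g_wv = 1.3/3.4 = 0.3824; g_lr = -0.345/3.4 = -0.1015; g_alb = 0.483/3.4 = 0.1421.
Total gain g = 0.423.
A = 1/(1 − 0.423) = 1.733.

1.733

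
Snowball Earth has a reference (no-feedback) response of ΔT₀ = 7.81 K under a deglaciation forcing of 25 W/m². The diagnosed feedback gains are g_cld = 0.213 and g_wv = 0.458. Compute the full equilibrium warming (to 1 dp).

23.7 K

Total gain g = 0.213 + 0.458 = 0.671.
Amplification A = 1/(1 − 0.671) = 3.04.
ΔT = 7.81 × 3.04 = 23.7 K.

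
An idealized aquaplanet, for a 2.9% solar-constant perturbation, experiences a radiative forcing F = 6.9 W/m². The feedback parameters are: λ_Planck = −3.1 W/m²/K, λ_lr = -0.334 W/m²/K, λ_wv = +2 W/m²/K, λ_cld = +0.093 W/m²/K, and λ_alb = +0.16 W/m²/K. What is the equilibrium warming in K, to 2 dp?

Net feedback parameter λ = (−3.1) + (-0.334) + (+2) + (+0.093) + (+0.16) = -1.181 W/m²/K.
ΔT = −F/λ = −6.9/(-1.181) = 5.84 K.

5.84 K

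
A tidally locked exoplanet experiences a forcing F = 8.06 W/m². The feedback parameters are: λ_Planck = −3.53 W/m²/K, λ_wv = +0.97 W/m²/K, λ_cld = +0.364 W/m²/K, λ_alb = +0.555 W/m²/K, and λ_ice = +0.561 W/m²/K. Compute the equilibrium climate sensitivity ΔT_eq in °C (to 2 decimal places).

Net feedback parameter λ = (−3.53) + (+0.97) + (+0.364) + (+0.555) + (+0.561) = -1.08 W/m²/K.
ΔT = −F/λ = −8.06/(-1.08) = 7.46 °C.

7.46 °C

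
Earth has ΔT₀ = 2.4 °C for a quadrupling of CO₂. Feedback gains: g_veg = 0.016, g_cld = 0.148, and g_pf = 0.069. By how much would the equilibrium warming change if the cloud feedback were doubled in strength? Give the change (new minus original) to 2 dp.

Original: g = 0.233, ΔT = 2.4/(1−0.233) = 3.1291 °C.
With doubled cloud: g' = 0.381, ΔT' = 2.4/(1−0.381) = 3.8772 °C.
Change = 3.8772 − 3.1291 = 0.75 °C.

0.75 °C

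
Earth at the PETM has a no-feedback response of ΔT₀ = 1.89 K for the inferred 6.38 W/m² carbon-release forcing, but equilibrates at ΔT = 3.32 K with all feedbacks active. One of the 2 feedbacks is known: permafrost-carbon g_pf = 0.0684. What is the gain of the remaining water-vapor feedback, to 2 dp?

Amplification A = ΔT/ΔT₀ = 3.32/1.89 = 1.757.
Total gain g = 1 − 1/A = 1 − 1/1.757 = 0.4308.
The known gain is 0.0684.
g_wv = 0.4308 − 0.0684 = 0.36.

0.36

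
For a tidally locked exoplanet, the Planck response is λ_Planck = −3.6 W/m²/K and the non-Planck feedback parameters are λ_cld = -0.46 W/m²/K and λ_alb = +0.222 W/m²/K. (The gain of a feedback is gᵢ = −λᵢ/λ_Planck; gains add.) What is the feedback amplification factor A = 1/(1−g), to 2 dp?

0.94

Convert to gains: g_cld = -0.46/3.6 = -0.1278; g_alb = 0.222/3.6 = 0.06167.
Total gain g = -0.06613.
A = 1/(1 + 0.06613) = 0.94.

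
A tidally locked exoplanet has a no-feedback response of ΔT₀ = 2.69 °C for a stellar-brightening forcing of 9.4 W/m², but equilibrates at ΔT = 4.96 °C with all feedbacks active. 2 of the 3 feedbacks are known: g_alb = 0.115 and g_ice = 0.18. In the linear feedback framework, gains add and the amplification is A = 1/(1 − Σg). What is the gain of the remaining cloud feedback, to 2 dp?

Amplification A = ΔT/ΔT₀ = 4.96/2.69 = 1.844.
Total gain g = 1 − 1/A = 1 − 1/1.844 = 0.4577.
Known gains sum to 0.115 + 0.18 = 0.295.
g_cld = 0.4577 − 0.295 = 0.16.

0.16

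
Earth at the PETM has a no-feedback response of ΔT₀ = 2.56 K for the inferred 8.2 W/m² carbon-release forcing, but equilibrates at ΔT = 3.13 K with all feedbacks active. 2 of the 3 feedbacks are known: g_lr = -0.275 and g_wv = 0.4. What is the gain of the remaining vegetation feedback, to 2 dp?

Amplification A = ΔT/ΔT₀ = 3.13/2.56 = 1.223.
Total gain g = 1 − 1/A = 1 − 1/1.223 = 0.1823.
Known gains sum to -0.275 + 0.4 = 0.125.
g_veg = 0.1823 − 0.125 = 0.06.

0.06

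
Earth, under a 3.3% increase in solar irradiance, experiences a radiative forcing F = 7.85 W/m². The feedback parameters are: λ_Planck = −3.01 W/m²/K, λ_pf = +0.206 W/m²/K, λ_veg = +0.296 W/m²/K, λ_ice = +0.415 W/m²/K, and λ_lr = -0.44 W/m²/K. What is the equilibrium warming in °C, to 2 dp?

3.10 °C

Net feedback parameter λ = (−3.01) + (+0.206) + (+0.296) + (+0.415) + (-0.44) = -2.533 W/m²/K.
ΔT = −F/λ = −7.85/(-2.533) = 3.10 °C.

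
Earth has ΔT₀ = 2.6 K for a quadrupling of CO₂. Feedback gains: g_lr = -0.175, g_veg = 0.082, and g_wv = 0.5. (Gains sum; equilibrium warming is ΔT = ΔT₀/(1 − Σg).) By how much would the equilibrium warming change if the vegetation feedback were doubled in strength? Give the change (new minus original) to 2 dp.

0.70 K

Original: g = 0.407, ΔT = 2.6/(1−0.407) = 4.3845 K.
With doubled vegetation: g' = 0.489, ΔT' = 2.6/(1−0.489) = 5.0881 K.
Change = 5.0881 − 4.3845 = 0.70 K.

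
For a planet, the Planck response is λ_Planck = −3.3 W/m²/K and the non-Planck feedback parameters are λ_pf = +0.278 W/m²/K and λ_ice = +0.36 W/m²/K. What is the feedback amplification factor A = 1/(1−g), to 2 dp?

1.24

Convert to gains: g_pf = 0.278/3.3 = 0.08424; g_ice = 0.36/3.3 = 0.1091.
Total gain g = 0.19334.
A = 1/(1 − 0.19334) = 1.24.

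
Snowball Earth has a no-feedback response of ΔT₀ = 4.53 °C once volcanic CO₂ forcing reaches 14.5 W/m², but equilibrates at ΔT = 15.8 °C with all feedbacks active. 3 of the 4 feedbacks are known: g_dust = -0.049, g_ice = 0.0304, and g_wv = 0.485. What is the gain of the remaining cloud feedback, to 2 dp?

0.25

Amplification A = ΔT/ΔT₀ = 15.8/4.53 = 3.488.
Total gain g = 1 − 1/A = 1 − 1/3.488 = 0.7133.
Known gains sum to -0.049 + 0.0304 + 0.485 = 0.4664.
g_cld = 0.7133 − 0.4664 = 0.25.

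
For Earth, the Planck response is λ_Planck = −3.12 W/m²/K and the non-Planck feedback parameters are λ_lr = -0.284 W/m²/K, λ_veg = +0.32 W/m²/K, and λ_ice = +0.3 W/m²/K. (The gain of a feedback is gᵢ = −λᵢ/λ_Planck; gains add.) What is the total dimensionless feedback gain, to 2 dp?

Convert to gains: g_lr = -0.284/3.12 = -0.09103; g_veg = 0.32/3.12 = 0.1026; g_ice = 0.3/3.12 = 0.09615.
Total gain g = 0.10772.

0.11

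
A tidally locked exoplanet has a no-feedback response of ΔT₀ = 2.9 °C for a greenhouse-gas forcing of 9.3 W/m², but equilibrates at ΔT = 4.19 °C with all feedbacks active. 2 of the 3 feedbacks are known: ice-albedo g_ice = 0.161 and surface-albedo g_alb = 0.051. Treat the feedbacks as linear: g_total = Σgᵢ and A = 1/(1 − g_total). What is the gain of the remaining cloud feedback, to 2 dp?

Amplification A = ΔT/ΔT₀ = 4.19/2.9 = 1.445.
Total gain g = 1 − 1/A = 1 − 1/1.445 = 0.308.
Known gains sum to 0.161 + 0.051 = 0.212.
g_cld = 0.308 − 0.212 = 0.10.

0.10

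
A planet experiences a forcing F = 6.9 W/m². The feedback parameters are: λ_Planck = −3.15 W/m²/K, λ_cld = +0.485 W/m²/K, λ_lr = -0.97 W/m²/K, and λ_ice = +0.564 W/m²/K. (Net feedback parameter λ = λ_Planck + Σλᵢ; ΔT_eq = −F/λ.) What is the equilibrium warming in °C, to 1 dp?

Net feedback parameter λ = (−3.15) + (+0.485) + (-0.97) + (+0.564) = -3.071 W/m²/K.
ΔT = −F/λ = −6.9/(-3.071) = 2.2 °C.

2.2 °C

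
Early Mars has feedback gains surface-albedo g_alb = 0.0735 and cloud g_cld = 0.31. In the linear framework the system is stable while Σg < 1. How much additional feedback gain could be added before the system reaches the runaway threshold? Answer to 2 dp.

0.62

Current total gain = 0.0735 + 0.31 = 0.3835.
Margin to runaway = 1 − 0.3835 = 0.62.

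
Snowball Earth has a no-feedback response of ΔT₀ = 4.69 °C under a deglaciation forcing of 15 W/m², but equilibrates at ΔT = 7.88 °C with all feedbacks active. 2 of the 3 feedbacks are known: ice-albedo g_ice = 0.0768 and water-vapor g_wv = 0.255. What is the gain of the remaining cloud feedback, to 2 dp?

0.07

Amplification A = ΔT/ΔT₀ = 7.88/4.69 = 1.68.
Total gain g = 1 − 1/A = 1 − 1/1.68 = 0.4048.
Known gains sum to 0.0768 + 0.255 = 0.3318.
g_cld = 0.4048 − 0.3318 = 0.07.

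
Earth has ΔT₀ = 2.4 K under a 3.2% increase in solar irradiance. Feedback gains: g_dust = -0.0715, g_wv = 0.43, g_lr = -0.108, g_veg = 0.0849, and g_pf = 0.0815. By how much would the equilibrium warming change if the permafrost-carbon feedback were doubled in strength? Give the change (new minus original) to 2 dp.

0.67 K

Original: g = 0.4169, ΔT = 2.4/(1−0.4169) = 4.1159 K.
With doubled permafrost-carbon: g' = 0.4984, ΔT' = 2.4/(1−0.4984) = 4.7847 K.
Change = 4.7847 − 4.1159 = 0.67 K.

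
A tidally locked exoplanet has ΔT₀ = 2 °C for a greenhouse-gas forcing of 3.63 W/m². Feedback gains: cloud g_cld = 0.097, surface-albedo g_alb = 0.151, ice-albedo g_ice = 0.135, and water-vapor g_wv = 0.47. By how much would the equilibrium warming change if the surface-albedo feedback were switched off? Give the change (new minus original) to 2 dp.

Original: g = 0.853, ΔT = 2/(1−0.853) = 13.6054 °C.
Without surface-albedo: g' = 0.702, ΔT' = 2/(1−0.702) = 6.7114 °C.
Change = 6.7114 − 13.6054 = -6.89 °C.

-6.89 °C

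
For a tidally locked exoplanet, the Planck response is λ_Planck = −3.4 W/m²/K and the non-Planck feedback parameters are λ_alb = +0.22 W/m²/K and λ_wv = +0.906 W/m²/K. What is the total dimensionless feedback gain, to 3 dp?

0.331

Convert to gains: g_alb = 0.22/3.4 = 0.06471; g_wv = 0.906/3.4 = 0.2665.
Total gain g = 0.33121.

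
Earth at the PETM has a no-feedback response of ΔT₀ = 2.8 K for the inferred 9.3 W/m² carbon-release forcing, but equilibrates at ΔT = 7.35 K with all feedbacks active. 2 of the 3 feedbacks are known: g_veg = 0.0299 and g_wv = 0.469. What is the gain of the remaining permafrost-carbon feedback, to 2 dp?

0.12

Amplification A = ΔT/ΔT₀ = 7.35/2.8 = 2.625.
Total gain g = 1 − 1/A = 1 − 1/2.625 = 0.619.
Known gains sum to 0.0299 + 0.469 = 0.4989.
g_pf = 0.619 − 0.4989 = 0.12.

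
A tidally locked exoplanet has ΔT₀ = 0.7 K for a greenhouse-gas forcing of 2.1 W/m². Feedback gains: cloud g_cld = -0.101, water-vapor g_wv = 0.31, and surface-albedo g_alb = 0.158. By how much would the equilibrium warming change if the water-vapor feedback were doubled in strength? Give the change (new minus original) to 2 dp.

1.06 K

Original: g = 0.367, ΔT = 0.7/(1−0.367) = 1.1058 K.
With doubled water-vapor: g' = 0.677, ΔT' = 0.7/(1−0.677) = 2.1672 K.
Change = 2.1672 − 1.1058 = 1.06 K.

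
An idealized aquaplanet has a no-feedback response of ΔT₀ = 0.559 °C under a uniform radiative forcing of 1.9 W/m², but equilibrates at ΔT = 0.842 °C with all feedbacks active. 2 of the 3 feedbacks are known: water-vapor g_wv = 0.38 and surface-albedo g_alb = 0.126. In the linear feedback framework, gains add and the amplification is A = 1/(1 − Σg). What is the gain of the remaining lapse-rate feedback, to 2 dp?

-0.17

Amplification A = ΔT/ΔT₀ = 0.842/0.559 = 1.506.
Total gain g = 1 − 1/A = 1 − 1/1.506 = 0.336.
Known gains sum to 0.38 + 0.126 = 0.506.
g_lr = 0.336 − 0.506 = -0.17.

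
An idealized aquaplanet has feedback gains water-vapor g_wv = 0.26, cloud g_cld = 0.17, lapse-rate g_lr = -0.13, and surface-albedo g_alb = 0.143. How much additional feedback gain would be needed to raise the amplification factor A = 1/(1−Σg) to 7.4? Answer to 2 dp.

Current total gain = 0.443.
Target gain for A = 7.4: g* = 1 − 1/7.4 = 0.8649.
Additional gain needed = 0.8649 − 0.443 = 0.42.

0.42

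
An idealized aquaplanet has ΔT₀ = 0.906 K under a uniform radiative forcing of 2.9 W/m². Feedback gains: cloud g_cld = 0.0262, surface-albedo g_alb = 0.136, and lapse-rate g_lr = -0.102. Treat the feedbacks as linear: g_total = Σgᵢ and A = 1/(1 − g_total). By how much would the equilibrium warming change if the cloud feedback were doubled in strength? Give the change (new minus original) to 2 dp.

Original: g = 0.0602, ΔT = 0.906/(1−0.0602) = 0.9640 K.
With doubled cloud: g' = 0.0864, ΔT' = 0.906/(1−0.0864) = 0.9917 K.
Change = 0.9917 − 0.9640 = 0.03 K.

0.03 K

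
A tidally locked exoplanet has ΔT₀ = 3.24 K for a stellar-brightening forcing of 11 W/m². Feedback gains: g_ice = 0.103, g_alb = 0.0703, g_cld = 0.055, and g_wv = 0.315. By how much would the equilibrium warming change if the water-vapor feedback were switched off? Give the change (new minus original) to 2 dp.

Original: g = 0.5433, ΔT = 3.24/(1−0.5433) = 7.0944 K.
Without water-vapor: g' = 0.2283, ΔT' = 3.24/(1−0.2283) = 4.1985 K.
Change = 4.1985 − 7.0944 = -2.90 K.

-2.90 K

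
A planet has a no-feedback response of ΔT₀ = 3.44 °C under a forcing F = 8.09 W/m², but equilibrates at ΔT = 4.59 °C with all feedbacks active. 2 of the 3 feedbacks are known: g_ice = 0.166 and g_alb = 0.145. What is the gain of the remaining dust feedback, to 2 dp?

Amplification A = ΔT/ΔT₀ = 4.59/3.44 = 1.334.
Total gain g = 1 − 1/A = 1 − 1/1.334 = 0.2504.
Known gains sum to 0.166 + 0.145 = 0.311.
g_dust = 0.2504 − 0.311 = -0.06.

-0.06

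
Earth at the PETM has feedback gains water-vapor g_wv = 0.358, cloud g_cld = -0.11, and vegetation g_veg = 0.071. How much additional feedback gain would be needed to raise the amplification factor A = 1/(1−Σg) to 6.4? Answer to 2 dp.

Current total gain = 0.319.
Target gain for A = 6.4: g* = 1 − 1/6.4 = 0.8438.
Additional gain needed = 0.8438 − 0.319 = 0.52.

0.52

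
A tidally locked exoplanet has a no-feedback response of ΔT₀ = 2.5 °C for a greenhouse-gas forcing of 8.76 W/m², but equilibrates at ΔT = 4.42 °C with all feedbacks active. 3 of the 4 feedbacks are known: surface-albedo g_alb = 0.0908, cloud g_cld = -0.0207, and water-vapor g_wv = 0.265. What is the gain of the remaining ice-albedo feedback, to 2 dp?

0.10

Amplification A = ΔT/ΔT₀ = 4.42/2.5 = 1.768.
Total gain g = 1 − 1/A = 1 − 1/1.768 = 0.4344.
Known gains sum to 0.0908 − 0.0207 + 0.265 = 0.3351.
g_ice = 0.4344 − 0.3351 = 0.10.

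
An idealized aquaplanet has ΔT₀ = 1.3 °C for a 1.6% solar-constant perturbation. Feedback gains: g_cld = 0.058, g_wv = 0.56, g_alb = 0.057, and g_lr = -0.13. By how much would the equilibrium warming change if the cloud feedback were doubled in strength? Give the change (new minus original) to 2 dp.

0.42 °C

Original: g = 0.545, ΔT = 1.3/(1−0.545) = 2.8571 °C.
With doubled cloud: g' = 0.603, ΔT' = 1.3/(1−0.603) = 3.2746 °C.
Change = 3.2746 − 2.8571 = 0.42 °C.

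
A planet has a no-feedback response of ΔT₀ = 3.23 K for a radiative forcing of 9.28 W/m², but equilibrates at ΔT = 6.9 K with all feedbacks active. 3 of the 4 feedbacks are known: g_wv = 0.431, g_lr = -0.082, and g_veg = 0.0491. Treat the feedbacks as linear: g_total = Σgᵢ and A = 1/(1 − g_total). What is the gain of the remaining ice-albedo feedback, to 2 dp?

Amplification A = ΔT/ΔT₀ = 6.9/3.23 = 2.136.
Total gain g = 1 − 1/A = 1 − 1/2.136 = 0.5318.
Known gains sum to 0.431 − 0.082 + 0.0491 = 0.3981.
g_ice = 0.5318 − 0.3981 = 0.13.

0.13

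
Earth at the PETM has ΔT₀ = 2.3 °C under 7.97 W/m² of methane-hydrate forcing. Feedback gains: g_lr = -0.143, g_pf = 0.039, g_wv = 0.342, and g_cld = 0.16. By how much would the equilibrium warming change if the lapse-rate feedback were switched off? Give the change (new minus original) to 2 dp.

Original: g = 0.398, ΔT = 2.3/(1−0.398) = 3.8206 °C.
Without lapse-rate: g' = 0.541, ΔT' = 2.3/(1−0.541) = 5.0109 °C.
Change = 5.0109 − 3.8206 = 1.19 °C.

1.19 °C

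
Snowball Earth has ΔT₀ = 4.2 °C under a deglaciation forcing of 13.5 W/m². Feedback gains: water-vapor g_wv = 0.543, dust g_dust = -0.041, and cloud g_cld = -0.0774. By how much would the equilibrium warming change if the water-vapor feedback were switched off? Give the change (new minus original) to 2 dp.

-3.54 °C

Original: g = 0.4246, ΔT = 4.2/(1−0.4246) = 7.2993 °C.
Without water-vapor: g' = -0.1184, ΔT' = 4.2/(1+0.1184) = 3.7554 °C.
Change = 3.7554 − 7.2993 = -3.54 °C.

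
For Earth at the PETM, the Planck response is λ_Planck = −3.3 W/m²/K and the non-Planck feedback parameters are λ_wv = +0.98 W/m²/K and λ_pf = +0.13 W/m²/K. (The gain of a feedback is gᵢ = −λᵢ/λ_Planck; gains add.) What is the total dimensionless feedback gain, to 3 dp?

0.336

Convert to gains: g_wv = 0.98/3.3 = 0.297; g_pf = 0.13/3.3 = 0.03939.
Total gain g = 0.33639.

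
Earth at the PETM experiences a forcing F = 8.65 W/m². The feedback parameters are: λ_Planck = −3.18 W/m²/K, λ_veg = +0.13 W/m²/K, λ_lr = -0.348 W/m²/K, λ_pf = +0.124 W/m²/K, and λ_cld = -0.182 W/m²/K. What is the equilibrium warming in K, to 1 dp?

Net feedback parameter λ = (−3.18) + (+0.13) + (-0.348) + (+0.124) + (-0.182) = -3.456 W/m²/K.
ΔT = −F/λ = −8.65/(-3.456) = 2.5 K.

2.5 K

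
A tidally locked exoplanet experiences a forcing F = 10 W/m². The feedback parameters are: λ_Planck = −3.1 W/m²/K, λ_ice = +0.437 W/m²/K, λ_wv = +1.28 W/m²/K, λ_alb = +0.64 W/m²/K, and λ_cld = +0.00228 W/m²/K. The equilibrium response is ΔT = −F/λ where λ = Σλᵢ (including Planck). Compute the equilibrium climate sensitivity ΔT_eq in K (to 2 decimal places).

Net feedback parameter λ = (−3.1) + (+0.437) + (+1.28) + (+0.64) + (+0.00228) = -0.74072 W/m²/K.
ΔT = −F/λ = −10/(-0.74072) = 13.50 K.

13.50 K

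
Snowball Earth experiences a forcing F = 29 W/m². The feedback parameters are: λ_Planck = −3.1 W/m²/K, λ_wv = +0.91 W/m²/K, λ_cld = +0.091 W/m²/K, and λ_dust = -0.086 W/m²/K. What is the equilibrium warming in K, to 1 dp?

13.3 K

Net feedback parameter λ = (−3.1) + (+0.91) + (+0.091) + (-0.086) = -2.185 W/m²/K.
ΔT = −F/λ = −29/(-2.185) = 13.3 K.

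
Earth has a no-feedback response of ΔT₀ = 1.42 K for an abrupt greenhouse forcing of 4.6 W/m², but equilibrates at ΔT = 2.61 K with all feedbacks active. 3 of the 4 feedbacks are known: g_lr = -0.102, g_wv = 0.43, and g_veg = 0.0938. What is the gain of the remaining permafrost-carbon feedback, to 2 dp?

Amplification A = ΔT/ΔT₀ = 2.61/1.42 = 1.838.
Total gain g = 1 − 1/A = 1 − 1/1.838 = 0.4559.
Known gains sum to -0.102 + 0.43 + 0.0938 = 0.4218.
g_pf = 0.4559 − 0.4218 = 0.03.

0.03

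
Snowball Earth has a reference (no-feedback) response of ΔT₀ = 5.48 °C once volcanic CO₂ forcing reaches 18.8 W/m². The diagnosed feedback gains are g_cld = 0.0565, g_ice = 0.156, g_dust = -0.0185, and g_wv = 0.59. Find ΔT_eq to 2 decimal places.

25.37 °C

Total gain g = 0.0565 + 0.156 − 0.0185 + 0.59 = 0.784.
Amplification A = 1/(1 − 0.784) = 4.63.
ΔT = 5.48 × 4.63 = 25.37 °C.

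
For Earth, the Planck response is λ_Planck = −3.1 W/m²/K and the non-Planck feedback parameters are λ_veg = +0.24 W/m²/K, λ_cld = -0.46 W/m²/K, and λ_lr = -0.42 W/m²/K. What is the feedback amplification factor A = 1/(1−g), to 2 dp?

Convert to gains: g_veg = 0.24/3.1 = 0.07742; g_cld = -0.46/3.1 = -0.1484; g_lr = -0.42/3.1 = -0.1355.
Total gain g = -0.20648.
A = 1/(1 + 0.20648) = 0.83.

0.83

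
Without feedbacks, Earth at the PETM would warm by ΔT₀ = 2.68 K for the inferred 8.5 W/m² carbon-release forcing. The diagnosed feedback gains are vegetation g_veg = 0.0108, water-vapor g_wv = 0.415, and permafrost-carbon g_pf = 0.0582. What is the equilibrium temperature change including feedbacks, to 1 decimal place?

Total gain g = 0.0108 + 0.415 + 0.0582 = 0.484.
Amplification A = 1/(1 − 0.484) = 1.938.
ΔT = 2.68 × 1.938 = 5.2 K.

5.2 K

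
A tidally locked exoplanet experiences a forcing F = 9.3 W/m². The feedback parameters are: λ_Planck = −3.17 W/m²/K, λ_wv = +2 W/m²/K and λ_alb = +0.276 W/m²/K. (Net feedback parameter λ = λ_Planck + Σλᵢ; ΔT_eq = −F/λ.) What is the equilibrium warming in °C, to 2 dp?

10.40 °C

Net feedback parameter λ = (−3.17) + (+2) + (+0.276) = -0.894 W/m²/K.
ΔT = −F/λ = −9.3/(-0.894) = 10.40 °C.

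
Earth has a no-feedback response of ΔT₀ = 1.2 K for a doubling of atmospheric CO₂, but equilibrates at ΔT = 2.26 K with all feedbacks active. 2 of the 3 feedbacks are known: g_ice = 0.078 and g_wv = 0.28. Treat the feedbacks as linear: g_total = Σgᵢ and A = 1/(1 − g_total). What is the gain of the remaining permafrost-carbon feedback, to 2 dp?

Amplification A = ΔT/ΔT₀ = 2.26/1.2 = 1.883.
Total gain g = 1 − 1/A = 1 − 1/1.883 = 0.4689.
Known gains sum to 0.078 + 0.28 = 0.358.
g_pf = 0.4689 − 0.358 = 0.11.

0.11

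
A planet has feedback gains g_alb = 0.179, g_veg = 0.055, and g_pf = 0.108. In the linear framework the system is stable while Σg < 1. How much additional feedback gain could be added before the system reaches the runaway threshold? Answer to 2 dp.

0.66

Current total gain = 0.179 + 0.055 + 0.108 = 0.342.
Margin to runaway = 1 − 0.342 = 0.66.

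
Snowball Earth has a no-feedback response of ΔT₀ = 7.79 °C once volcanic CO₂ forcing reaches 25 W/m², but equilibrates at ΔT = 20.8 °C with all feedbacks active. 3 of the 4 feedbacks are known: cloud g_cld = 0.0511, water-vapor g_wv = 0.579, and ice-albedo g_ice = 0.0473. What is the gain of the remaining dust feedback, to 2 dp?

Amplification A = ΔT/ΔT₀ = 20.8/7.79 = 2.67.
Total gain g = 1 − 1/A = 1 − 1/2.67 = 0.6255.
Known gains sum to 0.0511 + 0.579 + 0.0473 = 0.6774.
g_dust = 0.6255 − 0.6774 = -0.05.

-0.05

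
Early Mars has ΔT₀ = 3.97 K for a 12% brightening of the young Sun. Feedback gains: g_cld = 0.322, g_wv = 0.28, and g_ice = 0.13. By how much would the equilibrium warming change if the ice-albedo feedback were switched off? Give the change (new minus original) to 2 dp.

Original: g = 0.732, ΔT = 3.97/(1−0.732) = 14.8134 K.
Without ice-albedo: g' = 0.602, ΔT' = 3.97/(1−0.602) = 9.9749 K.
Change = 9.9749 − 14.8134 = -4.84 K.

-4.84 K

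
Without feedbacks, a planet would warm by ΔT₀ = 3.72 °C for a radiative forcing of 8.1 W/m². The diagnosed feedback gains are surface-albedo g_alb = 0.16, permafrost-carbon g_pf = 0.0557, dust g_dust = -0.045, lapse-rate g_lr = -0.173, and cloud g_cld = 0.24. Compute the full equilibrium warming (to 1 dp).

Total gain g = 0.16 + 0.0557 − 0.045 − 0.173 + 0.24 = 0.2377.
Amplification A = 1/(1 − 0.2377) = 1.312.
ΔT = 3.72 × 1.312 = 4.9 °C.

4.9 °C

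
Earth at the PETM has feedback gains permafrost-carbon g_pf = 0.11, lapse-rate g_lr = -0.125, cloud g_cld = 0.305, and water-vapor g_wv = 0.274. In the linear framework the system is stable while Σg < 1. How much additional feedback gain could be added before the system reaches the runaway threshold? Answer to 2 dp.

0.44

Current total gain = 0.11 − 0.125 + 0.305 + 0.274 = 0.564.
Margin to runaway = 1 − 0.564 = 0.44.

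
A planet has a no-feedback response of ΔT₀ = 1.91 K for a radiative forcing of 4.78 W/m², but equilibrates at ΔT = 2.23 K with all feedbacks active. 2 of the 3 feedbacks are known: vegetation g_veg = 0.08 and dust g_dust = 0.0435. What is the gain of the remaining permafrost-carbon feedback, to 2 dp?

0.02

Amplification A = ΔT/ΔT₀ = 2.23/1.91 = 1.168.
Total gain g = 1 − 1/A = 1 − 1/1.168 = 0.1438.
Known gains sum to 0.08 + 0.0435 = 0.1235.
g_pf = 0.1438 − 0.1235 = 0.02.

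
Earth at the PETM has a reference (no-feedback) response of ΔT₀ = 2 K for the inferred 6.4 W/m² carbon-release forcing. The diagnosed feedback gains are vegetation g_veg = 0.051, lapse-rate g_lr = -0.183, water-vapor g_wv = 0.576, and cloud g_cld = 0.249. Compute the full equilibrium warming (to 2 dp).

Total gain g = 0.051 − 0.183 + 0.576 + 0.249 = 0.693.
Amplification A = 1/(1 − 0.693) = 3.257.
ΔT = 2 × 3.257 = 6.51 K.

6.51 K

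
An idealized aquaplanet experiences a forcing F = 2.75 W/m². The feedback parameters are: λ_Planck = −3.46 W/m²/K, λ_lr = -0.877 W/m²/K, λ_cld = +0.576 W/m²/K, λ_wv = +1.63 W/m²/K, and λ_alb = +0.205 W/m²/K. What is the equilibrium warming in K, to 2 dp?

Net feedback parameter λ = (−3.46) + (-0.877) + (+0.576) + (+1.63) + (+0.205) = -1.926 W/m²/K.
ΔT = −F/λ = −2.75/(-1.926) = 1.43 K.

1.43 K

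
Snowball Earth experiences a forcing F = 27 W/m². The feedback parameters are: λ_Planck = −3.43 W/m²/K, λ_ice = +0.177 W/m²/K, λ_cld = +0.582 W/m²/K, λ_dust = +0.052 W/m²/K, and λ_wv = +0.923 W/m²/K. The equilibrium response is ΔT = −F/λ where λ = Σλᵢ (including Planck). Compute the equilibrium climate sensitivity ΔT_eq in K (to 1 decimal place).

Net feedback parameter λ = (−3.43) + (+0.177) + (+0.582) + (+0.052) + (+0.923) = -1.696 W/m²/K.
ΔT = −F/λ = −27/(-1.696) = 15.9 K.

15.9 K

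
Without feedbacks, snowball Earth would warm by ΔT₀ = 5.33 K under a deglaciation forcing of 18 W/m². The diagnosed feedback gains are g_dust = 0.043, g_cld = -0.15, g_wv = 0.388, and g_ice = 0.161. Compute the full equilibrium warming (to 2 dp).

Total gain g = 0.043 − 0.15 + 0.388 + 0.161 = 0.442.
Amplification A = 1/(1 − 0.442) = 1.792.
ΔT = 5.33 × 1.792 = 9.55 K.

9.55 K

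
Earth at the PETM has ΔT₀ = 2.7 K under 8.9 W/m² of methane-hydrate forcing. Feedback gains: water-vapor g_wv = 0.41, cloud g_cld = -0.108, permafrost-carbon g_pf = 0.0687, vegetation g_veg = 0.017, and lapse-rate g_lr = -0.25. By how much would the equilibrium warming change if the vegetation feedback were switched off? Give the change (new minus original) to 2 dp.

-0.06 K

Original: g = 0.1377, ΔT = 2.7/(1−0.1377) = 3.1312 K.
Without vegetation: g' = 0.1207, ΔT' = 2.7/(1−0.1207) = 3.0706 K.
Change = 3.0706 − 3.1312 = -0.06 K.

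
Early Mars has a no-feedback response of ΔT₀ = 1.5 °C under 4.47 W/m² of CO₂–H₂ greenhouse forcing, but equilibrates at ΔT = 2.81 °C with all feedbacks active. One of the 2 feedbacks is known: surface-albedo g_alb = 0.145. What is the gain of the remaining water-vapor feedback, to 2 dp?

0.32

Amplification A = ΔT/ΔT₀ = 2.81/1.5 = 1.873.
Total gain g = 1 − 1/A = 1 − 1/1.873 = 0.4661.
The known gain is 0.145.
g_wv = 0.4661 − 0.145 = 0.32.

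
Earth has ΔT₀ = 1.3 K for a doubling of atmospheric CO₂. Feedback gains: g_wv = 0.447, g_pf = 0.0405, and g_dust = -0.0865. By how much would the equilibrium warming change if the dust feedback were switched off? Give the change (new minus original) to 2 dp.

0.37 K

Original: g = 0.401, ΔT = 1.3/(1−0.401) = 2.1703 K.
Without dust: g' = 0.4875, ΔT' = 1.3/(1−0.4875) = 2.5366 K.
Change = 2.5366 − 2.1703 = 0.37 K.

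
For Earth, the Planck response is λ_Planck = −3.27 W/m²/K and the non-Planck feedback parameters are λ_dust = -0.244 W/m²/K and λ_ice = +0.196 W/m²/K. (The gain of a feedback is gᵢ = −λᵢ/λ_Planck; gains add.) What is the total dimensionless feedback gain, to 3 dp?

-0.015

Convert to gains: g_dust = -0.244/3.27 = -0.07462; g_ice = 0.196/3.27 = 0.05994.
Total gain g = -0.01468.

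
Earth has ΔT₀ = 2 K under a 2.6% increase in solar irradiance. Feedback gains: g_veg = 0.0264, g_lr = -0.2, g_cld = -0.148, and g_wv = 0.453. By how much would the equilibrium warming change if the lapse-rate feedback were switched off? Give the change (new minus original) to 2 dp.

Original: g = 0.1314, ΔT = 2/(1−0.1314) = 2.3026 K.
Without lapse-rate: g' = 0.3314, ΔT' = 2/(1−0.3314) = 2.9913 K.
Change = 2.9913 − 2.3026 = 0.69 K.

0.69 K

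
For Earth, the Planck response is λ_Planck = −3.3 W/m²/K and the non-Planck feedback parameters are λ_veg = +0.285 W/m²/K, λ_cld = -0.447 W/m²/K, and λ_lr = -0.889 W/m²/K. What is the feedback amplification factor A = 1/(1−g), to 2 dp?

0.76

Convert to gains: g_veg = 0.285/3.3 = 0.08636; g_cld = -0.447/3.3 = -0.1355; g_lr = -0.889/3.3 = -0.2694.
Total gain g = -0.31854.
A = 1/(1 + 0.31854) = 0.76.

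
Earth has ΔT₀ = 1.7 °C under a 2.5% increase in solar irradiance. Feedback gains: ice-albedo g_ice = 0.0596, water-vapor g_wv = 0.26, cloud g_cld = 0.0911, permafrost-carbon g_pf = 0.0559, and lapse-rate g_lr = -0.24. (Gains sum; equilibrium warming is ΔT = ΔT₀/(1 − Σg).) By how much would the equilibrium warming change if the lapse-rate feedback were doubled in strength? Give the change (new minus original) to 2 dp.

-0.52 °C

Original: g = 0.2266, ΔT = 1.7/(1−0.2266) = 2.1981 °C.
With doubled lapse-rate: g' = -0.0134, ΔT' = 1.7/(1+0.0134) = 1.6775 °C.
Change = 1.6775 − 2.1981 = -0.52 °C.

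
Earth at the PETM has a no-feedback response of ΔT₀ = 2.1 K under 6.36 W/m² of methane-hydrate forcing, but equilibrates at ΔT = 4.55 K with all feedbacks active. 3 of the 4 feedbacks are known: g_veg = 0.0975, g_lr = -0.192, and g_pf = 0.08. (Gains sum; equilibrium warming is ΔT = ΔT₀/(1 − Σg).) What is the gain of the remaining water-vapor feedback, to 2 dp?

0.55

Amplification A = ΔT/ΔT₀ = 4.55/2.1 = 2.167.
Total gain g = 1 − 1/A = 1 − 1/2.167 = 0.5385.
Known gains sum to 0.0975 − 0.192 + 0.08 = -0.0145.
g_wv = 0.5385 + 0.0145 = 0.55.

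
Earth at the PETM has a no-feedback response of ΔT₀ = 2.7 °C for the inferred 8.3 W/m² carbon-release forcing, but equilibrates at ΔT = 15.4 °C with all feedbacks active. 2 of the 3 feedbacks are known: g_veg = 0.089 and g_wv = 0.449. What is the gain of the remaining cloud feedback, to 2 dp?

0.29

Amplification A = ΔT/ΔT₀ = 15.4/2.7 = 5.704.
Total gain g = 1 − 1/A = 1 − 1/5.704 = 0.8247.
Known gains sum to 0.089 + 0.449 = 0.538.
g_cld = 0.8247 − 0.538 = 0.29.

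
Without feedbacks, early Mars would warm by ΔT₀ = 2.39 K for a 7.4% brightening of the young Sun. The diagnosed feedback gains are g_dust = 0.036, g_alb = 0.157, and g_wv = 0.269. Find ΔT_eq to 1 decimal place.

4.4 K

Total gain g = 0.036 + 0.157 + 0.269 = 0.462.
Amplification A = 1/(1 − 0.462) = 1.859.
ΔT = 2.39 × 1.859 = 4.4 K.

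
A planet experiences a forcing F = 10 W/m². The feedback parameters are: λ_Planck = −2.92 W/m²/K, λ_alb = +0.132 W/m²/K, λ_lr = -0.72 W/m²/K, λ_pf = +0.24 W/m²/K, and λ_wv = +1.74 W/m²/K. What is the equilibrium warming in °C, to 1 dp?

6.5 °C

Net feedback parameter λ = (−2.92) + (+0.132) + (-0.72) + (+0.24) + (+1.74) = -1.528 W/m²/K.
ΔT = −F/λ = −10/(-1.528) = 6.5 °C.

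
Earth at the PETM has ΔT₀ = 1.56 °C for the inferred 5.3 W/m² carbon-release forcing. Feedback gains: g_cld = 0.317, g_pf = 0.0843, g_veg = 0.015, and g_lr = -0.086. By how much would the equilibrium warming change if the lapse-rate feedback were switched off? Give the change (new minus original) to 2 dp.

Original: g = 0.3303, ΔT = 1.56/(1−0.3303) = 2.3294 °C.
Without lapse-rate: g' = 0.4163, ΔT' = 1.56/(1−0.4163) = 2.6726 °C.
Change = 2.6726 − 2.3294 = 0.34 °C.

0.34 °C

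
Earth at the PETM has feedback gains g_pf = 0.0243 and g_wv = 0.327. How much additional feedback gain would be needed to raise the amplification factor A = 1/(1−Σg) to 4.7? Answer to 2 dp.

Current total gain = 0.3513.
Target gain for A = 4.7: g* = 1 − 1/4.7 = 0.7872.
Additional gain needed = 0.7872 − 0.3513 = 0.44.

0.44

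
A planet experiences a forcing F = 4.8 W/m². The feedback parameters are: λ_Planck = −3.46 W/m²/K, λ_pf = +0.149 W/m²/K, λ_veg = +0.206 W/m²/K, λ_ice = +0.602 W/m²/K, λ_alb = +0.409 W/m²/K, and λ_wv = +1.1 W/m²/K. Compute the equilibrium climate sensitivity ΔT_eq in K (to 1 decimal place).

Net feedback parameter λ = (−3.46) + (+0.149) + (+0.206) + (+0.602) + (+0.409) + (+1.1) = -0.994 W/m²/K.
ΔT = −F/λ = −4.8/(-0.994) = 4.8 K.

4.8 K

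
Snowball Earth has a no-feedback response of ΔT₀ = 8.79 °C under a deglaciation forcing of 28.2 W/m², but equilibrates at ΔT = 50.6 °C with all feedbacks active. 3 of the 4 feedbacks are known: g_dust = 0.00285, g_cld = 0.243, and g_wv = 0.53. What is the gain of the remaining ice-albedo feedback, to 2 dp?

0.05

Amplification A = ΔT/ΔT₀ = 50.6/8.79 = 5.757.
Total gain g = 1 − 1/A = 1 − 1/5.757 = 0.8263.
Known gains sum to 0.00285 + 0.243 + 0.53 = 0.77585.
g_ice = 0.8263 − 0.77585 = 0.05.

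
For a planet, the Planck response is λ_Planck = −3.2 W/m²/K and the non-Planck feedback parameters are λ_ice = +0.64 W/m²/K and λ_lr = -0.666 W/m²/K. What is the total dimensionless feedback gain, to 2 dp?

-0.01

Convert to gains: g_ice = 0.64/3.2 = 0.2; g_lr = -0.666/3.2 = -0.2081.
Total gain g = -0.0081.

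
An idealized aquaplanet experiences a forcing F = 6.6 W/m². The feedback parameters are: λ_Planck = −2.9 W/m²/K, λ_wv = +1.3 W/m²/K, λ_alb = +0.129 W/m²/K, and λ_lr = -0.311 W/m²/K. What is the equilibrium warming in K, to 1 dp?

3.7 K

Net feedback parameter λ = (−2.9) + (+1.3) + (+0.129) + (-0.311) = -1.782 W/m²/K.
ΔT = −F/λ = −6.6/(-1.782) = 3.7 K.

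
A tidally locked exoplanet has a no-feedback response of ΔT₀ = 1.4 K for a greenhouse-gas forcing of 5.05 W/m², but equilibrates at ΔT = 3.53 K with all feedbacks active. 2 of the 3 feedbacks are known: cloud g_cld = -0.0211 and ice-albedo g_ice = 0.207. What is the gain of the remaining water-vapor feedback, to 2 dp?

0.42

Amplification A = ΔT/ΔT₀ = 3.53/1.4 = 2.521.
Total gain g = 1 − 1/A = 1 − 1/2.521 = 0.6033.
Known gains sum to -0.0211 + 0.207 = 0.1859.
g_wv = 0.6033 − 0.1859 = 0.42.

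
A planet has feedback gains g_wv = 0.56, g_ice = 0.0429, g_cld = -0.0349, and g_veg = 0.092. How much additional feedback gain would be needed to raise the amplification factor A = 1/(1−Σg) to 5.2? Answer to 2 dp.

Current total gain = 0.66.
Target gain for A = 5.2: g* = 1 − 1/5.2 = 0.8077.
Additional gain needed = 0.8077 − 0.66 = 0.15.

0.15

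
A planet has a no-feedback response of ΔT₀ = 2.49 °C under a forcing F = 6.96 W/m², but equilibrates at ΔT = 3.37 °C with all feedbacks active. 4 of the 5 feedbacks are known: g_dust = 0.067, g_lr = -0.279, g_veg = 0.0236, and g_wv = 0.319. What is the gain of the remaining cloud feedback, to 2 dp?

0.13

Amplification A = ΔT/ΔT₀ = 3.37/2.49 = 1.353.
Total gain g = 1 − 1/A = 1 − 1/1.353 = 0.2609.
Known gains sum to 0.067 − 0.279 + 0.0236 + 0.319 = 0.1306.
g_cld = 0.2609 − 0.1306 = 0.13.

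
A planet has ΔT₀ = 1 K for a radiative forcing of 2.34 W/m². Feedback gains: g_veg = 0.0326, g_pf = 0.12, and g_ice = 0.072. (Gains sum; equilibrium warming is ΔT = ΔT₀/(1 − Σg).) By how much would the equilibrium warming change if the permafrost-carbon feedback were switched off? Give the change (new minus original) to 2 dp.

Original: g = 0.2246, ΔT = 1/(1−0.2246) = 1.2897 K.
Without permafrost-carbon: g' = 0.1046, ΔT' = 1/(1−0.1046) = 1.1168 K.
Change = 1.1168 − 1.2897 = -0.17 K.

-0.17 K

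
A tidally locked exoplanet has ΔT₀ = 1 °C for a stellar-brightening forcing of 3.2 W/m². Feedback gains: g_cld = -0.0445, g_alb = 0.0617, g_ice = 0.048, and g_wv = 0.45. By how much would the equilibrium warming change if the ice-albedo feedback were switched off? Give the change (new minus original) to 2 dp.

-0.19 °C

Original: g = 0.5152, ΔT = 1/(1−0.5152) = 2.0627 °C.
Without ice-albedo: g' = 0.4672, ΔT' = 1/(1−0.4672) = 1.8769 °C.
Change = 1.8769 − 2.0627 = -0.19 °C.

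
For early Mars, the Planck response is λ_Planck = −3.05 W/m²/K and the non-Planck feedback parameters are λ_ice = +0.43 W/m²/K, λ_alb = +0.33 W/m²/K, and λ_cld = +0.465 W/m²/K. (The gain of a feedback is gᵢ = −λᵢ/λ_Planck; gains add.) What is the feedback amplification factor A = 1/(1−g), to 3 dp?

Convert to gains: g_ice = 0.43/3.05 = 0.141; g_alb = 0.33/3.05 = 0.1082; g_cld = 0.465/3.05 = 0.1525.
Total gain g = 0.4017.
A = 1/(1 − 0.4017) = 1.671.

1.671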